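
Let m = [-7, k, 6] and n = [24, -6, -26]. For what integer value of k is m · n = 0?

-54

m · n = (-7)·24 + k·(-6) + 6·(-26) = -324 - 6k
Set equal to 0: -6k = 324, so k = -54.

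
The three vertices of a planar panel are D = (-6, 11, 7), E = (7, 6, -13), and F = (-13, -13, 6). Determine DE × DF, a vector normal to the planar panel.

(-475, 153, -347)

DE = (13, -5, -20)
DF = (-7, -24, -1)
i: (-5)·(-1) - (-20)·(-24) = 5 - 480 = -475
j: (-20)·(-7) - 13·(-1) = 140 - (-13) = 153
k: 13·(-24) - (-5)·(-7) = -312 - 35 = -347
DE × DF = (-475, 153, -347)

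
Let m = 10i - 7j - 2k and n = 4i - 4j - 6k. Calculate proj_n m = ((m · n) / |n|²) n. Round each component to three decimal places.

(4.706, -4.706, -7.059)

m · n = 10·4 + (-7)·(-4) + (-2)·(-6) = 40 + 28 + 12 = 80
|n|² = 16 + 16 + 36 = 68
proj_n m = (80/68) · (4, -4, -6) ≈ (4.706, -4.706, -7.059)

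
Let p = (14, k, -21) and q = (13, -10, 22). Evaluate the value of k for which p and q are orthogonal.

p · q = 14·13 + k·(-10) + (-21)·22 = -280 - 10k
Set equal to 0: -10k = 280, so k = -28.

-28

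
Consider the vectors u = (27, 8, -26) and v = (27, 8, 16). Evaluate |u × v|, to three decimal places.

i: 8·16 - (-26)·8 = 128 - (-208) = 336
j: (-26)·27 - 27·16 = -702 - 432 = -1134
k: 27·8 - 8·27 = 216 - 216 = 0
u × v = (336, -1134, 0)
|u × v| = √(336² + (-1134)² + 0²) = √1398852 ≈ 1182.7307

1182.731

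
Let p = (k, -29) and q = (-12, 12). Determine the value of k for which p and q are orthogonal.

-29

p · q = k·(-12) + (-29)·12 = -348 - 12k
Set equal to 0: -12k = 348, so k = -29.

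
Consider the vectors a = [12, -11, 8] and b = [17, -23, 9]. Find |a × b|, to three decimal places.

126.214

i: (-11)·9 - 8·(-23) = -99 - (-184) = 85
j: 8·17 - 12·9 = 136 - 108 = 28
k: 12·(-23) - (-11)·17 = -276 - (-187) = -89
a × b = (85, 28, -89)
|a × b| = √(85² + 28² + (-89)²) = √15930 ≈ 126.2141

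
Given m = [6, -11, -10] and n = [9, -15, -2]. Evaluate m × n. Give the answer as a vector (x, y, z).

(-128, -78, 9)

i: (-11)·(-2) - (-10)·(-15) = 22 - 150 = -128
j: (-10)·9 - 6·(-2) = -90 - (-12) = -78
k: 6·(-15) - (-11)·9 = -90 - (-99) = 9
m × n = (-128, -78, 9)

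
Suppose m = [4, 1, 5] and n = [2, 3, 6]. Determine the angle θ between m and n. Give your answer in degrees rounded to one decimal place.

25.3

m · n = 4·2 + 1·3 + 5·6 = 8 + 3 + 30 = 41
|m|² = 16 + 1 + 25 = 42,  |m| = √42 ≈ 6.480741
|n|² = 4 + 9 + 36 = 49,  |n| = √49 ≈ 7.000000
cos θ = 41 / (6.480741 · 7.000000) ≈ 0.90378
θ = arccos(0.90378) ≈ 25.3°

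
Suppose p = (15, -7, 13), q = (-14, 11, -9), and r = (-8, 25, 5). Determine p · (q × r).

-200

q × r:
i: 11·5 - (-9)·25 = 55 - (-225) = 280
j: (-9)·(-8) - (-14)·5 = 72 - (-70) = 142
k: (-14)·25 - 11·(-8) = -350 - (-88) = -262
q × r = (280, 142, -262)
p · (q × r) = 15·280 + (-7)·142 + 13·(-262) = 4200 - 994 - 3406 = -200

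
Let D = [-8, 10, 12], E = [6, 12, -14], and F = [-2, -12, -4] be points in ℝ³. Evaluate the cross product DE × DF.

(-604, 68, -320)

DE = (14, 2, -26)
DF = (6, -22, -16)
i: 2·(-16) - (-26)·(-22) = -32 - 572 = -604
j: (-26)·6 - 14·(-16) = -156 - (-224) = 68
k: 14·(-22) - 2·6 = -308 - 12 = -320
DE × DF = (-604, 68, -320)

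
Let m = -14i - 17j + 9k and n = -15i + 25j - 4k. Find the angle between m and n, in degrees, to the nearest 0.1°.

111.0

m · n = (-14)·(-15) + (-17)·25 + 9·(-4) = 210 - 425 - 36 = -251
|m|² = 196 + 289 + 81 = 566,  |m| = √566 ≈ 23.790755
|n|² = 225 + 625 + 16 = 866,  |n| = √866 ≈ 29.427878
cos θ = -251 / (23.790755 · 29.427878) ≈ -0.35851
θ = arccos(-0.35851) ≈ 111.0°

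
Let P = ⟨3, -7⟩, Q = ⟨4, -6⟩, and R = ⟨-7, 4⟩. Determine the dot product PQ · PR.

1

PQ = Q − P = (1, 1)
PR = R − P = (-10, 11)
PQ · PR = 1·(-10) + 1·11 = -10 + 11 = 1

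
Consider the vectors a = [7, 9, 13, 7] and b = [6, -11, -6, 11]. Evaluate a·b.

a · b = 7·6 + 9·(-11) + 13·(-6) + 7·11 = 42 - 99 - 78 + 77 = -58

-58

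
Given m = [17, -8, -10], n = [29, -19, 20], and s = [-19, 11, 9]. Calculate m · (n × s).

-1099

n × s:
i: (-19)·9 - 20·11 = -171 - 220 = -391
j: 20·(-19) - 29·9 = -380 - 261 = -641
k: 29·11 - (-19)·(-19) = 319 - 361 = -42
n × s = (-391, -641, -42)
m · (n × s) = 17·(-391) + (-8)·(-641) + (-10)·(-42) = -6647 + 5128 + 420 = -1099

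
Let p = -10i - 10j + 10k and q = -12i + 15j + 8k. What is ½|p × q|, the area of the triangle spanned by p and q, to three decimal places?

178.466

i: (-10)·8 - 10·15 = -80 - 150 = -230
j: 10·(-12) - (-10)·8 = -120 - (-80) = -40
k: (-10)·15 - (-10)·(-12) = -150 - 120 = -270
p × q = (-230, -40, -270)
|p × q| = √((-230)² + (-40)² + (-270)²) = √127400 ≈ 356.9314
area = ½ · 356.9314 ≈ 178.466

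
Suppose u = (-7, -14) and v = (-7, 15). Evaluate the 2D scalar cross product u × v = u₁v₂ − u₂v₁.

(-7)·15 - (-14)·(-7) = -105 - 98 = -203

-203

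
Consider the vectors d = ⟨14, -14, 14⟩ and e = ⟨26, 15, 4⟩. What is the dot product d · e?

d · e = 14·26 + (-14)·15 + 14·4 = 364 - 210 + 56 = 210

210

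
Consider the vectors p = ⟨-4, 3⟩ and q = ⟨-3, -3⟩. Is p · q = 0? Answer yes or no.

p · q = (-4)·(-3) + 3·(-3) = 12 - 9 = 3
Nonzero, so the vectors are not orthogonal.

no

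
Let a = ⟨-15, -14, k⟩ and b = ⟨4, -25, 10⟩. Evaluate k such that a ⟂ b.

-29

a · b = (-15)·4 + (-14)·(-25) + k·10 = 290 + 10k
Set equal to 0: 10k = -290, so k = -29.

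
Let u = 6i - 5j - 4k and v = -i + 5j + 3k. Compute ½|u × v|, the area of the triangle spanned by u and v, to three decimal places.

14.543

i: (-5)·3 - (-4)·5 = -15 - (-20) = 5
j: (-4)·(-1) - 6·3 = 4 - 18 = -14
k: 6·5 - (-5)·(-1) = 30 - 5 = 25
u × v = (5, -14, 25)
|u × v| = √(5² + (-14)² + 25²) = √846 ≈ 29.0861
area = ½ · 29.0861 ≈ 14.543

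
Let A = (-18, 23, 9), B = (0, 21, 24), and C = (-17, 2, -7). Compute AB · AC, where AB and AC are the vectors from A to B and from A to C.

-180

AB = B − A = (18, -2, 15)
AC = C − A = (1, -21, -16)
AB · AC = 18·1 + (-2)·(-21) + 15·(-16) = 18 + 42 - 240 = -180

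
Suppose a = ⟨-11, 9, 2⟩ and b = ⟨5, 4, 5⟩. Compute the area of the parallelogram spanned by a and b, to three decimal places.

i: 9·5 - 2·4 = 45 - 8 = 37
j: 2·5 - (-11)·5 = 10 - (-55) = 65
k: (-11)·4 - 9·5 = -44 - 45 = -89
a × b = (37, 65, -89)
|a × b| = √(37² + 65² + (-89)²) = √13515 ≈ 116.2540

116.254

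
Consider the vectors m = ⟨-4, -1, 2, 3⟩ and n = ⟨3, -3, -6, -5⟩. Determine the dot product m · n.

m · n = (-4)·3 + (-1)·(-3) + 2·(-6) + 3·(-5) = -12 + 3 - 12 - 15 = -36

-36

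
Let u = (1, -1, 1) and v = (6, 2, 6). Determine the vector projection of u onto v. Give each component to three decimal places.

u · v = 1·6 + (-1)·2 + 1·6 = 6 - 2 + 6 = 10
|v|² = 36 + 4 + 36 = 76
proj_v u = (10/76) · (6, 2, 6) ≈ (0.789, 0.263, 0.789)

(0.789, 0.263, 0.789)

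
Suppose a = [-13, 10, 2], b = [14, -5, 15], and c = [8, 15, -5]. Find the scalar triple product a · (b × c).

b × c:
i: (-5)·(-5) - 15·15 = 25 - 225 = -200
j: 15·8 - 14·(-5) = 120 - (-70) = 190
k: 14·15 - (-5)·8 = 210 - (-40) = 250
b × c = (-200, 190, 250)
a · (b × c) = (-13)·(-200) + 10·190 + 2·250 = 2600 + 1900 + 500 = 5000

5000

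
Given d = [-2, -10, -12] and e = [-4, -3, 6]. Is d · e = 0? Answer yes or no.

d · e = (-2)·(-4) + (-10)·(-3) + (-12)·6 = 8 + 30 - 72 = -34
Nonzero, so the vectors are not orthogonal.

no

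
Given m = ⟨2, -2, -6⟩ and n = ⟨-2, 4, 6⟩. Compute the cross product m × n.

(12, 0, 4)

i: (-2)·6 - (-6)·4 = -12 - (-24) = 12
j: (-6)·(-2) - 2·6 = 12 - 12 = 0
k: 2·4 - (-2)·(-2) = 8 - 4 = 4
m × n = (12, 0, 4)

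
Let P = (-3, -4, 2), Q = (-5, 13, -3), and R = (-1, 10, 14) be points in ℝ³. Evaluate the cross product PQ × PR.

PQ = (-2, 17, -5)
PR = (2, 14, 12)
i: 17·12 - (-5)·14 = 204 - (-70) = 274
j: (-5)·2 - (-2)·12 = -10 - (-24) = 14
k: (-2)·14 - 17·2 = -28 - 34 = -62
PQ × PR = (274, 14, -62)

(274, 14, -62)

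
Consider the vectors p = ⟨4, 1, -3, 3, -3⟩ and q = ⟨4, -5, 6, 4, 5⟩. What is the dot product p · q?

-10

p · q = 4·4 + 1·(-5) + (-3)·6 + 3·4 + (-3)·5 = 16 - 5 - 18 + 12 - 15 = -10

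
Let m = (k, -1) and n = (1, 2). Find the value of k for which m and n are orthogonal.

2

m · n = k·1 + (-1)·2 = -2 + 1k
Set equal to 0: 1k = 2, so k = 2.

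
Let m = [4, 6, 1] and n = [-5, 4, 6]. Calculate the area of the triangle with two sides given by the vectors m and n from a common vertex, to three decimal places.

31.548

i: 6·6 - 1·4 = 36 - 4 = 32
j: 1·(-5) - 4·6 = -5 - 24 = -29
k: 4·4 - 6·(-5) = 16 - (-30) = 46
m × n = (32, -29, 46)
|m × n| = √(32² + (-29)² + 46²) = √3981 ≈ 63.0952
area = ½ · 63.0952 ≈ 31.548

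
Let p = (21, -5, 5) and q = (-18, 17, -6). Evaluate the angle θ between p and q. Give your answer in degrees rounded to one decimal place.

p · q = 21·(-18) + (-5)·17 + 5·(-6) = -378 - 85 - 30 = -493
|p|² = 441 + 25 + 25 = 491,  |p| = √491 ≈ 22.158520
|q|² = 324 + 289 + 36 = 649,  |q| = √649 ≈ 25.475478
cos θ = -493 / (22.158520 · 25.475478) ≈ -0.87334
θ = arccos(-0.87334) ≈ 150.8°

150.8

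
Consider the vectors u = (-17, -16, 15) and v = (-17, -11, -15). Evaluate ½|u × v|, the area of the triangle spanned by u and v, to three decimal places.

328.386

i: (-16)·(-15) - 15·(-11) = 240 - (-165) = 405
j: 15·(-17) - (-17)·(-15) = -255 - 255 = -510
k: (-17)·(-11) - (-16)·(-17) = 187 - 272 = -85
u × v = (405, -510, -85)
|u × v| = √(405² + (-510)² + (-85)²) = √431350 ≈ 656.7724
area = ½ · 656.7724 ≈ 328.386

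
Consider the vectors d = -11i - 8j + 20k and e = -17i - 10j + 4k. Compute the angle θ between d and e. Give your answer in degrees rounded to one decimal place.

d · e = (-11)·(-17) + (-8)·(-10) + 20·4 = 187 + 80 + 80 = 347
|d|² = 121 + 64 + 400 = 585,  |d| = √585 ≈ 24.186773
|e|² = 289 + 100 + 16 = 405,  |e| = √405 ≈ 20.124612
cos θ = 347 / (24.186773 · 20.124612) ≈ 0.71289
θ = arccos(0.71289) ≈ 44.5°

44.5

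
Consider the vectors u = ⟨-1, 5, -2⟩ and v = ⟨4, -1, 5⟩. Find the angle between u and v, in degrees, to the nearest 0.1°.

u · v = (-1)·4 + 5·(-1) + (-2)·5 = -4 - 5 - 10 = -19
|u|² = 1 + 25 + 4 = 30,  |u| = √30 ≈ 5.477226
|v|² = 16 + 1 + 25 = 42,  |v| = √42 ≈ 6.480741
cos θ = -19 / (5.477226 · 6.480741) ≈ -0.53526
θ = arccos(-0.53526) ≈ 122.4°

122.4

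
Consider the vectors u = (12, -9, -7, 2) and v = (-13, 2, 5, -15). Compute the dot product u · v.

-239

u · v = 12·(-13) + (-9)·2 + (-7)·5 + 2·(-15) = -156 - 18 - 35 - 30 = -239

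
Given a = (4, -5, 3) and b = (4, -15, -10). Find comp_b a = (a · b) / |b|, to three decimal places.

3.303

a · b = 4·4 + (-5)·(-15) + 3·(-10) = 16 + 75 - 30 = 61
|b| = √(16 + 225 + 100) = √341 ≈ 18.4662
comp_b a = 61 / √341 ≈ 3.303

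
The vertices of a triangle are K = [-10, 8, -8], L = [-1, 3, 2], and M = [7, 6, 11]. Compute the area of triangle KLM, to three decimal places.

KL = (9, -5, 10),  KM = (17, -2, 19)
i: (-5)·19 - 10·(-2) = -95 - (-20) = -75
j: 10·17 - 9·19 = 170 - 171 = -1
k: 9·(-2) - (-5)·17 = -18 - (-85) = 67
KL × KM = (-75, -1, 67)
|KL × KM| = √10115 ≈ 100.5734
area = ½ · 100.5734 ≈ 50.287

50.287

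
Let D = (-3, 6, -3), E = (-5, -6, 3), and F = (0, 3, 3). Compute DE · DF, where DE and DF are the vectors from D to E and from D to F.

66

DE = E − D = (-2, -12, 6)
DF = F − D = (3, -3, 6)
DE · DF = (-2)·3 + (-12)·(-3) + 6·6 = -6 + 36 + 36 = 66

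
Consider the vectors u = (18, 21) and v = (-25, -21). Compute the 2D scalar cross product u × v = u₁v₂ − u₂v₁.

18·(-21) - 21·(-25) = -378 - (-525) = 147

147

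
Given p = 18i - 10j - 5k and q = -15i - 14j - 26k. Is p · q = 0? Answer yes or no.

yes

p · q = 18·(-15) + (-10)·(-14) + (-5)·(-26) = -270 + 140 + 130 = 0
Zero, so the vectors are orthogonal.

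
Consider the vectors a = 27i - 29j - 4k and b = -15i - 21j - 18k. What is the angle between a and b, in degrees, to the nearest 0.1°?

a · b = 27·(-15) + (-29)·(-21) + (-4)·(-18) = -405 + 609 + 72 = 276
|a|² = 729 + 841 + 16 = 1586,  |a| = √1586 ≈ 39.824616
|b|² = 225 + 441 + 324 = 990,  |b| = √990 ≈ 31.464265
cos θ = 276 / (39.824616 · 31.464265) ≈ 0.22026
θ = arccos(0.22026) ≈ 77.3°

77.3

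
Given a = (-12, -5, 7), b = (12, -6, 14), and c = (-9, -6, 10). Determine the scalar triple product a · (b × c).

b × c:
i: (-6)·10 - 14·(-6) = -60 - (-84) = 24
j: 14·(-9) - 12·10 = -126 - 120 = -246
k: 12·(-6) - (-6)·(-9) = -72 - 54 = -126
b × c = (24, -246, -126)
a · (b × c) = (-12)·24 + (-5)·(-246) + 7·(-126) = -288 + 1230 - 882 = 60

60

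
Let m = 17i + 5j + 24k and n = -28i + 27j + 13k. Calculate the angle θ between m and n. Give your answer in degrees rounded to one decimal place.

m · n = 17·(-28) + 5·27 + 24·13 = -476 + 135 + 312 = -29
|m|² = 289 + 25 + 576 = 890,  |m| = √890 ≈ 29.832868
|n|² = 784 + 729 + 169 = 1682,  |n| = √1682 ≈ 41.012193
cos θ = -29 / (29.832868 · 41.012193) ≈ -0.02370
θ = arccos(-0.02370) ≈ 91.4°

91.4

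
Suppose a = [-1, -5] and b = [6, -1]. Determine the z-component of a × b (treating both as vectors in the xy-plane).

31

(-1)·(-1) - (-5)·6 = 1 - (-30) = 31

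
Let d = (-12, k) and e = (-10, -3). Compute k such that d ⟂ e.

d · e = (-12)·(-10) + k·(-3) = 120 - 3k
Set equal to 0: -3k = -120, so k = 40.

40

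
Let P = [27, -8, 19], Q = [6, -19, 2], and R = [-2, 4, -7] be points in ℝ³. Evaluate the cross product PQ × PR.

(490, -53, -571)

PQ = (-21, -11, -17)
PR = (-29, 12, -26)
i: (-11)·(-26) - (-17)·12 = 286 - (-204) = 490
j: (-17)·(-29) - (-21)·(-26) = 493 - 546 = -53
k: (-21)·12 - (-11)·(-29) = -252 - 319 = -571
PQ × PR = (490, -53, -571)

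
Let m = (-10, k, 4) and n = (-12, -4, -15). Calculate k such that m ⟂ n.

m · n = (-10)·(-12) + k·(-4) + 4·(-15) = 60 - 4k
Set equal to 0: -4k = -60, so k = 15.

15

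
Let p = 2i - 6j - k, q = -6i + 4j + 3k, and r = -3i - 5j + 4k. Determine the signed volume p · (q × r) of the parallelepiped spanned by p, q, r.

q × r:
i: 4·4 - 3·(-5) = 16 - (-15) = 31
j: 3·(-3) - (-6)·4 = -9 - (-24) = 15
k: (-6)·(-5) - 4·(-3) = 30 - (-12) = 42
q × r = (31, 15, 42)
p · (q × r) = 2·31 + (-6)·15 + (-1)·42 = 62 - 90 - 42 = -70

-70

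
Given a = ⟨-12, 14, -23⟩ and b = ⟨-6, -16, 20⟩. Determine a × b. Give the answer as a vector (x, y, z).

i: 14·20 - (-23)·(-16) = 280 - 368 = -88
j: (-23)·(-6) - (-12)·20 = 138 - (-240) = 378
k: (-12)·(-16) - 14·(-6) = 192 - (-84) = 276
a × b = (-88, 378, 276)

(-88, 378, 276)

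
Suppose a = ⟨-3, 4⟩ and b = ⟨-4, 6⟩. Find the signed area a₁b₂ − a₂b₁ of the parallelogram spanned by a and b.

-2

(-3)·6 - 4·(-4) = -18 - (-16) = -2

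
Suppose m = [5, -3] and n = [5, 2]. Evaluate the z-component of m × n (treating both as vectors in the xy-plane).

25

5·2 - (-3)·5 = 10 - (-15) = 25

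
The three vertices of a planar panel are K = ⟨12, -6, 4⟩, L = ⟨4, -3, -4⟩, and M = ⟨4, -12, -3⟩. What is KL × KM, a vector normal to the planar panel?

KL = (-8, 3, -8)
KM = (-8, -6, -7)
i: 3·(-7) - (-8)·(-6) = -21 - 48 = -69
j: (-8)·(-8) - (-8)·(-7) = 64 - 56 = 8
k: (-8)·(-6) - 3·(-8) = 48 - (-24) = 72
KL × KM = (-69, 8, 72)

(-69, 8, 72)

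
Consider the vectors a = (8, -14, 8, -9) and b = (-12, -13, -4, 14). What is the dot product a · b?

-72

a · b = 8·(-12) + (-14)·(-13) + 8·(-4) + (-9)·14 = -96 + 182 - 32 - 126 = -72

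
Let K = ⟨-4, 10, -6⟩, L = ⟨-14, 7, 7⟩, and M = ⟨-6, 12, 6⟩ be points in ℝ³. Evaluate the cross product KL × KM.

(-62, 94, -26)

KL = (-10, -3, 13)
KM = (-2, 2, 12)
i: (-3)·12 - 13·2 = -36 - 26 = -62
j: 13·(-2) - (-10)·12 = -26 - (-120) = 94
k: (-10)·2 - (-3)·(-2) = -20 - 6 = -26
KL × KM = (-62, 94, -26)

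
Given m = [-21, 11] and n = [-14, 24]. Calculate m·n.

m · n = (-21)·(-14) + 11·24 = 294 + 264 = 558

558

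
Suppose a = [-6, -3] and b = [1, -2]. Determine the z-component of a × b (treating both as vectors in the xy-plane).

(-6)·(-2) - (-3)·1 = 12 - (-3) = 15

15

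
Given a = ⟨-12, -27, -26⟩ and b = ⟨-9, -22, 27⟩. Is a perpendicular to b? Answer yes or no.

a · b = (-12)·(-9) + (-27)·(-22) + (-26)·27 = 108 + 594 - 702 = 0
Zero, so the vectors are orthogonal.

yes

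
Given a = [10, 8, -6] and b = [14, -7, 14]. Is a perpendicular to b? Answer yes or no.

a · b = 10·14 + 8·(-7) + (-6)·14 = 140 - 56 - 84 = 0
Zero, so the vectors are orthogonal.

yes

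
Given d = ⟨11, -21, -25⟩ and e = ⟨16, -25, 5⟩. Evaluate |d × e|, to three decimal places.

i: (-21)·5 - (-25)·(-25) = -105 - 625 = -730
j: (-25)·16 - 11·5 = -400 - 55 = -455
k: 11·(-25) - (-21)·16 = -275 - (-336) = 61
d × e = (-730, -455, 61)
|d × e| = √((-730)² + (-455)² + 61²) = √743646 ≈ 862.3491

862.349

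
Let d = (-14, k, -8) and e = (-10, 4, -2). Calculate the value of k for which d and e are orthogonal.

-39

d · e = (-14)·(-10) + k·4 + (-8)·(-2) = 156 + 4k
Set equal to 0: 4k = -156, so k = -39.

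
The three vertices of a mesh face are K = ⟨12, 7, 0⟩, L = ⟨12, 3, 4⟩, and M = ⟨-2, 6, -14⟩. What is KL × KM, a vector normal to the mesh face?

KL = (0, -4, 4)
KM = (-14, -1, -14)
i: (-4)·(-14) - 4·(-1) = 56 - (-4) = 60
j: 4·(-14) - 0·(-14) = -56 - 0 = -56
k: 0·(-1) - (-4)·(-14) = 0 - 56 = -56
KL × KM = (60, -56, -56)

(60, -56, -56)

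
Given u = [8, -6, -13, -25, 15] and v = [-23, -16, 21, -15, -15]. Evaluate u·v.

u · v = 8·(-23) + (-6)·(-16) + (-13)·21 + (-25)·(-15) + 15·(-15) = -184 + 96 - 273 + 375 - 225 = -211

-211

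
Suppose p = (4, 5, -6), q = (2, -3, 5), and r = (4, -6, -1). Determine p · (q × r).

q × r:
i: (-3)·(-1) - 5·(-6) = 3 - (-30) = 33
j: 5·4 - 2·(-1) = 20 - (-2) = 22
k: 2·(-6) - (-3)·4 = -12 - (-12) = 0
q × r = (33, 22, 0)
p · (q × r) = 4·33 + 5·22 + (-6)·0 = 132 + 110 + 0 = 242

242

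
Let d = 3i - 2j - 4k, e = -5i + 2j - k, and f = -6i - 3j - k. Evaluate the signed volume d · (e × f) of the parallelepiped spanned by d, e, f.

-125

e × f:
i: 2·(-1) - (-1)·(-3) = -2 - 3 = -5
j: (-1)·(-6) - (-5)·(-1) = 6 - 5 = 1
k: (-5)·(-3) - 2·(-6) = 15 - (-12) = 27
e × f = (-5, 1, 27)
d · (e × f) = 3·(-5) + (-2)·1 + (-4)·27 = -15 - 2 - 108 = -125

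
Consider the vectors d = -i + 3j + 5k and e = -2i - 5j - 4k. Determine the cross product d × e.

(13, -14, 11)

i: 3·(-4) - 5·(-5) = -12 - (-25) = 13
j: 5·(-2) - (-1)·(-4) = -10 - 4 = -14
k: (-1)·(-5) - 3·(-2) = 5 - (-6) = 11
d × e = (13, -14, 11)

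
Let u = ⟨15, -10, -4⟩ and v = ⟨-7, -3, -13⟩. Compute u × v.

(118, 223, -115)

i: (-10)·(-13) - (-4)·(-3) = 130 - 12 = 118
j: (-4)·(-7) - 15·(-13) = 28 - (-195) = 223
k: 15·(-3) - (-10)·(-7) = -45 - 70 = -115
u × v = (118, 223, -115)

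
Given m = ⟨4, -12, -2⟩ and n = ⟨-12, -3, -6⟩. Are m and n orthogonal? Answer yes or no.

yes

m · n = 4·(-12) + (-12)·(-3) + (-2)·(-6) = -48 + 36 + 12 = 0
Zero, so the vectors are orthogonal.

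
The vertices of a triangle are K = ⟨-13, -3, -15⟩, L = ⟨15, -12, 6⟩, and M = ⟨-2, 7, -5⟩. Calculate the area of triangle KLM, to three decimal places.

242.921

KL = (28, -9, 21),  KM = (11, 10, 10)
i: (-9)·10 - 21·10 = -90 - 210 = -300
j: 21·11 - 28·10 = 231 - 280 = -49
k: 28·10 - (-9)·11 = 280 - (-99) = 379
KL × KM = (-300, -49, 379)
|KL × KM| = √236042 ≈ 485.8415
area = ½ · 485.8415 ≈ 242.921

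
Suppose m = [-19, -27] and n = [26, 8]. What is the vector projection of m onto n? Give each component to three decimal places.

(-24.946, -7.676)

m · n = (-19)·26 + (-27)·8 = -494 - 216 = -710
|n|² = 676 + 64 = 740
proj_n m = (-710/740) · (26, 8) ≈ (-24.946, -7.676)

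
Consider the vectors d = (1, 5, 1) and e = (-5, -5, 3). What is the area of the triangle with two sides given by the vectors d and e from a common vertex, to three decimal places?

i: 5·3 - 1·(-5) = 15 - (-5) = 20
j: 1·(-5) - 1·3 = -5 - 3 = -8
k: 1·(-5) - 5·(-5) = -5 - (-25) = 20
d × e = (20, -8, 20)
|d × e| = √(20² + (-8)² + 20²) = √864 ≈ 29.3939
area = ½ · 29.3939 ≈ 14.697

14.697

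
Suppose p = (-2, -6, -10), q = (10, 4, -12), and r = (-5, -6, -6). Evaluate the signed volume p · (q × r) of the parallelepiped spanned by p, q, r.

-128

q × r:
i: 4·(-6) - (-12)·(-6) = -24 - 72 = -96
j: (-12)·(-5) - 10·(-6) = 60 - (-60) = 120
k: 10·(-6) - 4·(-5) = -60 - (-20) = -40
q × r = (-96, 120, -40)
p · (q × r) = (-2)·(-96) + (-6)·120 + (-10)·(-40) = 192 - 720 + 400 = -128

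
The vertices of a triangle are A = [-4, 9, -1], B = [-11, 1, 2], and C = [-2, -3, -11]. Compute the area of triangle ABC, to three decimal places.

AB = (-7, -8, 3),  AC = (2, -12, -10)
i: (-8)·(-10) - 3·(-12) = 80 - (-36) = 116
j: 3·2 - (-7)·(-10) = 6 - 70 = -64
k: (-7)·(-12) - (-8)·2 = 84 - (-16) = 100
AB × AC = (116, -64, 100)
|AB × AC| = √27552 ≈ 165.9880
area = ½ · 165.9880 ≈ 82.994

82.994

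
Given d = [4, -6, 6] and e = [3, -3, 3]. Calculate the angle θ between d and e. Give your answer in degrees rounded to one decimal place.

d · e = 4·3 + (-6)·(-3) + 6·3 = 12 + 18 + 18 = 48
|d|² = 16 + 36 + 36 = 88,  |d| = √88 ≈ 9.380832
|e|² = 9 + 9 + 9 = 27,  |e| = √27 ≈ 5.196152
cos θ = 48 / (9.380832 · 5.196152) ≈ 0.98473
θ = arccos(0.98473) ≈ 10.0°

10.0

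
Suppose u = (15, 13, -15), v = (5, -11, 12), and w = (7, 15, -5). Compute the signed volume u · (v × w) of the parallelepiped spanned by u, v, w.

-2738

v × w:
i: (-11)·(-5) - 12·15 = 55 - 180 = -125
j: 12·7 - 5·(-5) = 84 - (-25) = 109
k: 5·15 - (-11)·7 = 75 - (-77) = 152
v × w = (-125, 109, 152)
u · (v × w) = 15·(-125) + 13·109 + (-15)·152 = -1875 + 1417 - 2280 = -2738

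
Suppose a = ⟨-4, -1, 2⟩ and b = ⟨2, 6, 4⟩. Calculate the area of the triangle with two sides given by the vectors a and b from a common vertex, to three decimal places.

i: (-1)·4 - 2·6 = -4 - 12 = -16
j: 2·2 - (-4)·4 = 4 - (-16) = 20
k: (-4)·6 - (-1)·2 = -24 - (-2) = -22
a × b = (-16, 20, -22)
|a × b| = √((-16)² + 20² + (-22)²) = √1140 ≈ 33.7639
area = ½ · 33.7639 ≈ 16.882

16.882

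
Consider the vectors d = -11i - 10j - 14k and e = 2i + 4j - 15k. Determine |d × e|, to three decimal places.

283.304

i: (-10)·(-15) - (-14)·4 = 150 - (-56) = 206
j: (-14)·2 - (-11)·(-15) = -28 - 165 = -193
k: (-11)·4 - (-10)·2 = -44 - (-20) = -24
d × e = (206, -193, -24)
|d × e| = √(206² + (-193)² + (-24)²) = √80261 ≈ 283.3037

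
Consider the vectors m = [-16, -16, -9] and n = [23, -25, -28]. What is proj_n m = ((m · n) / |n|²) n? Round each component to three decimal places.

(3.370, -3.664, -4.103)

m · n = (-16)·23 + (-16)·(-25) + (-9)·(-28) = -368 + 400 + 252 = 284
|n|² = 529 + 625 + 784 = 1938
proj_n m = (284/1938) · (23, -25, -28) ≈ (3.370, -3.664, -4.103)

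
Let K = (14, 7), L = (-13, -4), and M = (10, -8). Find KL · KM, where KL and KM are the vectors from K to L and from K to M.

273

KL = L − K = (-27, -11)
KM = M − K = (-4, -15)
KL · KM = (-27)·(-4) + (-11)·(-15) = 108 + 165 = 273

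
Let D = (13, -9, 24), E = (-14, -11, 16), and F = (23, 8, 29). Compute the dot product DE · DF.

DE = E − D = (-27, -2, -8)
DF = F − D = (10, 17, 5)
DE · DF = (-27)·10 + (-2)·17 + (-8)·5 = -270 - 34 - 40 = -344

-344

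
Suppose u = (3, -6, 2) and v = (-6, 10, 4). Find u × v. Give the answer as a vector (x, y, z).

(-44, -24, -6)

i: (-6)·4 - 2·10 = -24 - 20 = -44
j: 2·(-6) - 3·4 = -12 - 12 = -24
k: 3·10 - (-6)·(-6) = 30 - 36 = -6
u × v = (-44, -24, -6)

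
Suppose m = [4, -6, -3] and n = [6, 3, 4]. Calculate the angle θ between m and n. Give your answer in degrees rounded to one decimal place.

m · n = 4·6 + (-6)·3 + (-3)·4 = 24 - 18 - 12 = -6
|m|² = 16 + 36 + 9 = 61,  |m| = √61 ≈ 7.810250
|n|² = 36 + 9 + 16 = 61,  |n| = √61 ≈ 7.810250
cos θ = -6 / (7.810250 · 7.810250) ≈ -0.09836
θ = arccos(-0.09836) ≈ 95.6°

95.6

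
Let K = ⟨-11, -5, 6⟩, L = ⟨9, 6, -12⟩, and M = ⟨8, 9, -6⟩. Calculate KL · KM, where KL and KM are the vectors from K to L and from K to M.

750

KL = L − K = (20, 11, -18)
KM = M − K = (19, 14, -12)
KL · KM = 20·19 + 11·14 + (-18)·(-12) = 380 + 154 + 216 = 750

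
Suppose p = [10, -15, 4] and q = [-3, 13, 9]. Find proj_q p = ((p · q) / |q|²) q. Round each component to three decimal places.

p · q = 10·(-3) + (-15)·13 + 4·9 = -30 - 195 + 36 = -189
|q|² = 9 + 169 + 81 = 259
proj_q p = (-189/259) · (-3, 13, 9) ≈ (2.189, -9.486, -6.568)

(2.189, -9.486, -6.568)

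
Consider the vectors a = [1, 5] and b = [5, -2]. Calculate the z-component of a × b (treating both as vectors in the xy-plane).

1·(-2) - 5·5 = -2 - 25 = -27

-27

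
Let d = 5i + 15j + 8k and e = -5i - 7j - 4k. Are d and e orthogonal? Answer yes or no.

no

d · e = 5·(-5) + 15·(-7) + 8·(-4) = -25 - 105 - 32 = -162
Nonzero, so the vectors are not orthogonal.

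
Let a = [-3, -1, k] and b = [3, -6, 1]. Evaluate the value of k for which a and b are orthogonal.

3

a · b = (-3)·3 + (-1)·(-6) + k·1 = -3 + 1k
Set equal to 0: 1k = 3, so k = 3.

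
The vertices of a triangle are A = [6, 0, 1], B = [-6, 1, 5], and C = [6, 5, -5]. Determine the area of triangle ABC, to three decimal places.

AB = (-12, 1, 4),  AC = (0, 5, -6)
i: 1·(-6) - 4·5 = -6 - 20 = -26
j: 4·0 - (-12)·(-6) = 0 - 72 = -72
k: (-12)·5 - 1·0 = -60 - 0 = -60
AB × AC = (-26, -72, -60)
|AB × AC| = √9460 ≈ 97.2625
area = ½ · 97.2625 ≈ 48.631

48.631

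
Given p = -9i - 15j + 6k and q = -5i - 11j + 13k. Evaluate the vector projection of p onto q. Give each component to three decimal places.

(-4.571, -10.057, 11.886)

p · q = (-9)·(-5) + (-15)·(-11) + 6·13 = 45 + 165 + 78 = 288
|q|² = 25 + 121 + 169 = 315
proj_q p = (288/315) · (-5, -11, 13) ≈ (-4.571, -10.057, 11.886)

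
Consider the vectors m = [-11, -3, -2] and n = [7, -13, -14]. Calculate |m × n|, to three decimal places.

i: (-3)·(-14) - (-2)·(-13) = 42 - 26 = 16
j: (-2)·7 - (-11)·(-14) = -14 - 154 = -168
k: (-11)·(-13) - (-3)·7 = 143 - (-21) = 164
m × n = (16, -168, 164)
|m × n| = √(16² + (-168)² + 164²) = √55376 ≈ 235.3211

235.321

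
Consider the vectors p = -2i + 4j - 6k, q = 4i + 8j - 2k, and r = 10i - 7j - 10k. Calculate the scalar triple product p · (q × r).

916

q × r:
i: 8·(-10) - (-2)·(-7) = -80 - 14 = -94
j: (-2)·10 - 4·(-10) = -20 - (-40) = 20
k: 4·(-7) - 8·10 = -28 - 80 = -108
q × r = (-94, 20, -108)
p · (q × r) = (-2)·(-94) + 4·20 + (-6)·(-108) = 188 + 80 + 648 = 916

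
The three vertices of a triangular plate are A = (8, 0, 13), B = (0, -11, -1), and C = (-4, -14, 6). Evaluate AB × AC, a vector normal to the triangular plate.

(-119, 112, -20)

AB = (-8, -11, -14)
AC = (-12, -14, -7)
i: (-11)·(-7) - (-14)·(-14) = 77 - 196 = -119
j: (-14)·(-12) - (-8)·(-7) = 168 - 56 = 112
k: (-8)·(-14) - (-11)·(-12) = 112 - 132 = -20
AB × AC = (-119, 112, -20)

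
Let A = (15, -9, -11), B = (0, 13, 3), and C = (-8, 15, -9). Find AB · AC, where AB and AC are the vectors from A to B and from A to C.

AB = B − A = (-15, 22, 14)
AC = C − A = (-23, 24, 2)
AB · AC = (-15)·(-23) + 22·24 + 14·2 = 345 + 528 + 28 = 901

901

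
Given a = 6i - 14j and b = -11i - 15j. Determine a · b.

a · b = 6·(-11) + (-14)·(-15) = -66 + 210 = 144

144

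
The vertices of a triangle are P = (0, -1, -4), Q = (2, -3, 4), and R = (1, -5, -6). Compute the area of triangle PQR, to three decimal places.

PQ = (2, -2, 8),  PR = (1, -4, -2)
i: (-2)·(-2) - 8·(-4) = 4 - (-32) = 36
j: 8·1 - 2·(-2) = 8 - (-4) = 12
k: 2·(-4) - (-2)·1 = -8 - (-2) = -6
PQ × PR = (36, 12, -6)
|PQ × PR| = √1476 ≈ 38.4187
area = ½ · 38.4187 ≈ 19.209

19.209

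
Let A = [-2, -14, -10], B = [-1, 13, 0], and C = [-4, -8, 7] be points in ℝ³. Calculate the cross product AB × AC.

AB = (1, 27, 10)
AC = (-2, 6, 17)
i: 27·17 - 10·6 = 459 - 60 = 399
j: 10·(-2) - 1·17 = -20 - 17 = -37
k: 1·6 - 27·(-2) = 6 - (-54) = 60
AB × AC = (399, -37, 60)

(399, -37, 60)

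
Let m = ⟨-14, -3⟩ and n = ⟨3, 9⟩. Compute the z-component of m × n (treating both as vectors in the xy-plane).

-117

(-14)·9 - (-3)·3 = -126 - (-9) = -117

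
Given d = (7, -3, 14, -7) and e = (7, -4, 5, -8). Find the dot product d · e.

d · e = 7·7 + (-3)·(-4) + 14·5 + (-7)·(-8) = 49 + 12 + 70 + 56 = 187

187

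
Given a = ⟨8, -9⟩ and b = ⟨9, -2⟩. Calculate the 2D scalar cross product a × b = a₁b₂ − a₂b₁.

8·(-2) - (-9)·9 = -16 - (-81) = 65

65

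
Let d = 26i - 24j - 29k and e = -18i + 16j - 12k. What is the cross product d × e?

i: (-24)·(-12) - (-29)·16 = 288 - (-464) = 752
j: (-29)·(-18) - 26·(-12) = 522 - (-312) = 834
k: 26·16 - (-24)·(-18) = 416 - 432 = -16
d × e = (752, 834, -16)

(752, 834, -16)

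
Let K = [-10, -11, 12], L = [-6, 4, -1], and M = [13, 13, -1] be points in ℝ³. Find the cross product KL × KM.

(117, -247, -249)

KL = (4, 15, -13)
KM = (23, 24, -13)
i: 15·(-13) - (-13)·24 = -195 - (-312) = 117
j: (-13)·23 - 4·(-13) = -299 - (-52) = -247
k: 4·24 - 15·23 = 96 - 345 = -249
KL × KM = (117, -247, -249)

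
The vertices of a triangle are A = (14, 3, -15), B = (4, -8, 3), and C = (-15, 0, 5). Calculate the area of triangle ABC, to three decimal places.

231.712

AB = (-10, -11, 18),  AC = (-29, -3, 20)
i: (-11)·20 - 18·(-3) = -220 - (-54) = -166
j: 18·(-29) - (-10)·20 = -522 - (-200) = -322
k: (-10)·(-3) - (-11)·(-29) = 30 - 319 = -289
AB × AC = (-166, -322, -289)
|AB × AC| = √214761 ≈ 463.4231
area = ½ · 463.4231 ≈ 231.712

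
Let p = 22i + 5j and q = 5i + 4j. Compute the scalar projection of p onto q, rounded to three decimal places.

p · q = 22·5 + 5·4 = 110 + 20 = 130
|q| = √(25 + 16) = √41 ≈ 6.4031
comp_q p = 130 / √41 ≈ 20.303

20.303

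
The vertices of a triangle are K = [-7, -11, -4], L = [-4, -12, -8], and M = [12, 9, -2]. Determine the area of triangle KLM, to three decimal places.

KL = (3, -1, -4),  KM = (19, 20, 2)
i: (-1)·2 - (-4)·20 = -2 - (-80) = 78
j: (-4)·19 - 3·2 = -76 - 6 = -82
k: 3·20 - (-1)·19 = 60 - (-19) = 79
KL × KM = (78, -82, 79)
|KL × KM| = √19049 ≈ 138.0181
area = ½ · 138.0181 ≈ 69.009

69.009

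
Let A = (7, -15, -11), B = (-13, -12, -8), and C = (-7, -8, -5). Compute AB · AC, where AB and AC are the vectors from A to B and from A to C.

319

AB = B − A = (-20, 3, 3)
AC = C − A = (-14, 7, 6)
AB · AC = (-20)·(-14) + 3·7 + 3·6 = 280 + 21 + 18 = 319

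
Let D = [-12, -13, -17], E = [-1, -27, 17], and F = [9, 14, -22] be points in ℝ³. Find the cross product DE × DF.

DE = (11, -14, 34)
DF = (21, 27, -5)
i: (-14)·(-5) - 34·27 = 70 - 918 = -848
j: 34·21 - 11·(-5) = 714 - (-55) = 769
k: 11·27 - (-14)·21 = 297 - (-294) = 591
DE × DF = (-848, 769, 591)

(-848, 769, 591)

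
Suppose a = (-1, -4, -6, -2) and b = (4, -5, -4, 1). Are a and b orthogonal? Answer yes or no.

a · b = (-1)·4 + (-4)·(-5) + (-6)·(-4) + (-2)·1 = -4 + 20 + 24 - 2 = 38
Nonzero, so the vectors are not orthogonal.

no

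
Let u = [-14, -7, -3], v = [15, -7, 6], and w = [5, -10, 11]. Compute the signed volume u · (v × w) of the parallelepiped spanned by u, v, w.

1528

v × w:
i: (-7)·11 - 6·(-10) = -77 - (-60) = -17
j: 6·5 - 15·11 = 30 - 165 = -135
k: 15·(-10) - (-7)·5 = -150 - (-35) = -115
v × w = (-17, -135, -115)
u · (v × w) = (-14)·(-17) + (-7)·(-135) + (-3)·(-115) = 238 + 945 + 345 = 1528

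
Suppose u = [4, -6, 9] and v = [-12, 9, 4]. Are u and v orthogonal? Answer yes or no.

no

u · v = 4·(-12) + (-6)·9 + 9·4 = -48 - 54 + 36 = -66
Nonzero, so the vectors are not orthogonal.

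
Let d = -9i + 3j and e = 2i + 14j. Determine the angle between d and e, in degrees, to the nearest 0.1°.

79.7

d · e = (-9)·2 + 3·14 = -18 + 42 = 24
|d|² = 81 + 9 = 90,  |d| = √90 ≈ 9.486833
|e|² = 4 + 196 = 200,  |e| = √200 ≈ 14.142136
cos θ = 24 / (9.486833 · 14.142136) ≈ 0.17889
θ = arccos(0.17889) ≈ 79.7°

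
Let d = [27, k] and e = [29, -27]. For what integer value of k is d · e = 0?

d · e = 27·29 + k·(-27) = 783 - 27k
Set equal to 0: -27k = -783, so k = 29.

29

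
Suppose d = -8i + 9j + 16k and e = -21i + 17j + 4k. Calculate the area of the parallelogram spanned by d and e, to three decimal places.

388.486

i: 9·4 - 16·17 = 36 - 272 = -236
j: 16·(-21) - (-8)·4 = -336 - (-32) = -304
k: (-8)·17 - 9·(-21) = -136 - (-189) = 53
d × e = (-236, -304, 53)
|d × e| = √((-236)² + (-304)² + 53²) = √150921 ≈ 388.4855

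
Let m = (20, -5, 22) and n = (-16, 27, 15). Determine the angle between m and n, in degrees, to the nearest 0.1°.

m · n = 20·(-16) + (-5)·27 + 22·15 = -320 - 135 + 330 = -125
|m|² = 400 + 25 + 484 = 909,  |m| = √909 ≈ 30.149627
|n|² = 256 + 729 + 225 = 1210,  |n| = √1210 ≈ 34.785054
cos θ = -125 / (30.149627 · 34.785054) ≈ -0.11919
θ = arccos(-0.11919) ≈ 96.8°

96.8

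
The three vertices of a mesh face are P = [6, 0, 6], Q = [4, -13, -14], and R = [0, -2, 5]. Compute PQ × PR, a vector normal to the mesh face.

PQ = (-2, -13, -20)
PR = (-6, -2, -1)
i: (-13)·(-1) - (-20)·(-2) = 13 - 40 = -27
j: (-20)·(-6) - (-2)·(-1) = 120 - 2 = 118
k: (-2)·(-2) - (-13)·(-6) = 4 - 78 = -74
PQ × PR = (-27, 118, -74)

(-27, 118, -74)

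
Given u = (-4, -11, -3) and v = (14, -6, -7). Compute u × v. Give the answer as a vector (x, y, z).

i: (-11)·(-7) - (-3)·(-6) = 77 - 18 = 59
j: (-3)·14 - (-4)·(-7) = -42 - 28 = -70
k: (-4)·(-6) - (-11)·14 = 24 - (-154) = 178
u × v = (59, -70, 178)

(59, -70, 178)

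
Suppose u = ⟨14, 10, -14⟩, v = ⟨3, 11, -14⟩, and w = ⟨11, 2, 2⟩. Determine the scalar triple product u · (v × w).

710

v × w:
i: 11·2 - (-14)·2 = 22 - (-28) = 50
j: (-14)·11 - 3·2 = -154 - 6 = -160
k: 3·2 - 11·11 = 6 - 121 = -115
v × w = (50, -160, -115)
u · (v × w) = 14·50 + 10·(-160) + (-14)·(-115) = 700 - 1600 + 1610 = 710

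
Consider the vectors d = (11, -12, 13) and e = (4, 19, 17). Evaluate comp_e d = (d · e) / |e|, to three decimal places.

1.434

d · e = 11·4 + (-12)·19 + 13·17 = 44 - 228 + 221 = 37
|e| = √(16 + 361 + 289) = √666 ≈ 25.8070
comp_e d = 37 / √666 ≈ 1.434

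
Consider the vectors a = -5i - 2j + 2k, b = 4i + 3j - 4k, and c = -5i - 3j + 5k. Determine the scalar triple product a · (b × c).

-9

b × c:
i: 3·5 - (-4)·(-3) = 15 - 12 = 3
j: (-4)·(-5) - 4·5 = 20 - 20 = 0
k: 4·(-3) - 3·(-5) = -12 - (-15) = 3
b × c = (3, 0, 3)
a · (b × c) = (-5)·3 + (-2)·0 + 2·3 = -15 + 0 + 6 = -9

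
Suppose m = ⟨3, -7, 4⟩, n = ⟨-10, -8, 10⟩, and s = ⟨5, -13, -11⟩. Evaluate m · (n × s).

1754

n × s:
i: (-8)·(-11) - 10·(-13) = 88 - (-130) = 218
j: 10·5 - (-10)·(-11) = 50 - 110 = -60
k: (-10)·(-13) - (-8)·5 = 130 - (-40) = 170
n × s = (218, -60, 170)
m · (n × s) = 3·218 + (-7)·(-60) + 4·170 = 654 + 420 + 680 = 1754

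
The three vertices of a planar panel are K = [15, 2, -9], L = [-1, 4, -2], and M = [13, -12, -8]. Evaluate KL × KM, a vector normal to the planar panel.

KL = (-16, 2, 7)
KM = (-2, -14, 1)
i: 2·1 - 7·(-14) = 2 - (-98) = 100
j: 7·(-2) - (-16)·1 = -14 - (-16) = 2
k: (-16)·(-14) - 2·(-2) = 224 - (-4) = 228
KL × KM = (100, 2, 228)

(100, 2, 228)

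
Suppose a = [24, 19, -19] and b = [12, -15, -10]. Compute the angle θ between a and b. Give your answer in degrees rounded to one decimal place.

a · b = 24·12 + 19·(-15) + (-19)·(-10) = 288 - 285 + 190 = 193
|a|² = 576 + 361 + 361 = 1298,  |a| = √1298 ≈ 36.027767
|b|² = 144 + 225 + 100 = 469,  |b| = √469 ≈ 21.656408
cos θ = 193 / (36.027767 · 21.656408) ≈ 0.24736
θ = arccos(0.24736) ≈ 75.7°

75.7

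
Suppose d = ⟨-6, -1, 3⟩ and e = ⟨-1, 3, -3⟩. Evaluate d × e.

(-6, -21, -19)

i: (-1)·(-3) - 3·3 = 3 - 9 = -6
j: 3·(-1) - (-6)·(-3) = -3 - 18 = -21
k: (-6)·3 - (-1)·(-1) = -18 - 1 = -19
d × e = (-6, -21, -19)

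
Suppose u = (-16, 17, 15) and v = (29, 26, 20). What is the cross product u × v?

i: 17·20 - 15·26 = 340 - 390 = -50
j: 15·29 - (-16)·20 = 435 - (-320) = 755
k: (-16)·26 - 17·29 = -416 - 493 = -909
u × v = (-50, 755, -909)

(-50, 755, -909)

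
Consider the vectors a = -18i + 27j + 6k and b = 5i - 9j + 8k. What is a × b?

(270, 174, 27)

i: 27·8 - 6·(-9) = 216 - (-54) = 270
j: 6·5 - (-18)·8 = 30 - (-144) = 174
k: (-18)·(-9) - 27·5 = 162 - 135 = 27
a × b = (270, 174, 27)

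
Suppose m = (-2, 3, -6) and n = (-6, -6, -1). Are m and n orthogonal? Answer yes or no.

yes

m · n = (-2)·(-6) + 3·(-6) + (-6)·(-1) = 12 - 18 + 6 = 0
Zero, so the vectors are orthogonal.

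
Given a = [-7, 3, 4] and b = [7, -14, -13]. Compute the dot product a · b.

-143

a · b = (-7)·7 + 3·(-14) + 4·(-13) = -49 - 42 - 52 = -143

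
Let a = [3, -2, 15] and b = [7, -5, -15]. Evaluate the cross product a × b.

(105, 150, -1)

i: (-2)·(-15) - 15·(-5) = 30 - (-75) = 105
j: 15·7 - 3·(-15) = 105 - (-45) = 150
k: 3·(-5) - (-2)·7 = -15 - (-14) = -1
a × b = (105, 150, -1)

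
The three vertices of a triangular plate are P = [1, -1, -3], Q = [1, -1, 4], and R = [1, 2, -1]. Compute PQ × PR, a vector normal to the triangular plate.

PQ = (0, 0, 7)
PR = (0, 3, 2)
i: 0·2 - 7·3 = 0 - 21 = -21
j: 7·0 - 0·2 = 0 - 0 = 0
k: 0·3 - 0·0 = 0 - 0 = 0
PQ × PR = (-21, 0, 0)

(-21, 0, 0)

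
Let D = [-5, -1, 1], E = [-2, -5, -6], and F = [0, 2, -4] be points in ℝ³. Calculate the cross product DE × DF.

(41, -20, 29)

DE = (3, -4, -7)
DF = (5, 3, -5)
i: (-4)·(-5) - (-7)·3 = 20 - (-21) = 41
j: (-7)·5 - 3·(-5) = -35 - (-15) = -20
k: 3·3 - (-4)·5 = 9 - (-20) = 29
DE × DF = (41, -20, 29)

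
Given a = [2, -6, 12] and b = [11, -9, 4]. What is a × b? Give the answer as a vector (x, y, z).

i: (-6)·4 - 12·(-9) = -24 - (-108) = 84
j: 12·11 - 2·4 = 132 - 8 = 124
k: 2·(-9) - (-6)·11 = -18 - (-66) = 48
a × b = (84, 124, 48)

(84, 124, 48)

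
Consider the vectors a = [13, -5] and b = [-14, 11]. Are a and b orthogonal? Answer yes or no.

a · b = 13·(-14) + (-5)·11 = -182 - 55 = -237
Nonzero, so the vectors are not orthogonal.

no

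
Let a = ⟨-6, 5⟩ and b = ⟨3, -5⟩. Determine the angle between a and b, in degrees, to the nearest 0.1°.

a · b = (-6)·3 + 5·(-5) = -18 - 25 = -43
|a|² = 36 + 25 = 61,  |a| = √61 ≈ 7.810250
|b|² = 9 + 25 = 34,  |b| = √34 ≈ 5.830952
cos θ = -43 / (7.810250 · 5.830952) ≈ -0.94420
θ = arccos(-0.94420) ≈ 160.8°

160.8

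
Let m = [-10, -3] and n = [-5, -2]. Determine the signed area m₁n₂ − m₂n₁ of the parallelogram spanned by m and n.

5

(-10)·(-2) - (-3)·(-5) = 20 - 15 = 5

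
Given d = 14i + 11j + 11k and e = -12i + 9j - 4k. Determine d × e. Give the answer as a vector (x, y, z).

i: 11·(-4) - 11·9 = -44 - 99 = -143
j: 11·(-12) - 14·(-4) = -132 - (-56) = -76
k: 14·9 - 11·(-12) = 126 - (-132) = 258
d × e = (-143, -76, 258)

(-143, -76, 258)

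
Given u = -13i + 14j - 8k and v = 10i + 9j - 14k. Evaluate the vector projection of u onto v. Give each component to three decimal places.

u · v = (-13)·10 + 14·9 + (-8)·(-14) = -130 + 126 + 112 = 108
|v|² = 100 + 81 + 196 = 377
proj_v u = (108/377) · (10, 9, -14) ≈ (2.865, 2.578, -4.011)

(2.865, 2.578, -4.011)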